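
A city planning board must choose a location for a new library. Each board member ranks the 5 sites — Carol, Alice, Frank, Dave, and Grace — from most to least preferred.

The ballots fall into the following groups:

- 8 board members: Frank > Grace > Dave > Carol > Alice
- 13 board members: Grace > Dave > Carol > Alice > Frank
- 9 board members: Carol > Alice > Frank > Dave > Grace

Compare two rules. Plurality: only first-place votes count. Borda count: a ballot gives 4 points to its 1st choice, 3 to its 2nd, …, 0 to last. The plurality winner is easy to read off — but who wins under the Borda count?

Plurality first-place counts: Carol 9, Alice 0, Frank 8, Dave 0, Grace 13 → Grace.
Borda totals: Carol 70, Alice 40, Frank 50, Dave 64, Grace 76 → Grace.

Grace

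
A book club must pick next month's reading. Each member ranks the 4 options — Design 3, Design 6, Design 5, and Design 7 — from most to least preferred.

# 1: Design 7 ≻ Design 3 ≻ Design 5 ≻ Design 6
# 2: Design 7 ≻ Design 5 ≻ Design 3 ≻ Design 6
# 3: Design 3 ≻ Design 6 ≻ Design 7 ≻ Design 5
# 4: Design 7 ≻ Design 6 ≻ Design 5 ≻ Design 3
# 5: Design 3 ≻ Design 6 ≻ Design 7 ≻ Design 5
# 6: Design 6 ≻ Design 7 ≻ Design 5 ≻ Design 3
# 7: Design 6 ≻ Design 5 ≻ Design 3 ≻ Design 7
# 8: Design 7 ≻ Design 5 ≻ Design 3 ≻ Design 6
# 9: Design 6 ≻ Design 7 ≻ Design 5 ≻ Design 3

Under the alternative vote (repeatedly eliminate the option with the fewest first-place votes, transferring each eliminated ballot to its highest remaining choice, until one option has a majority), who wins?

Design 6

Round 1: Design 7 4, Design 6 3, Design 3 2, Design 5 0. Design 5 has the fewest and is eliminated.
Round 2: Design 7 4, Design 6 3, Design 3 2. Design 3 has the fewest and is eliminated.
Round 3: Design 6 5, Design 7 4. Design 6 has a majority.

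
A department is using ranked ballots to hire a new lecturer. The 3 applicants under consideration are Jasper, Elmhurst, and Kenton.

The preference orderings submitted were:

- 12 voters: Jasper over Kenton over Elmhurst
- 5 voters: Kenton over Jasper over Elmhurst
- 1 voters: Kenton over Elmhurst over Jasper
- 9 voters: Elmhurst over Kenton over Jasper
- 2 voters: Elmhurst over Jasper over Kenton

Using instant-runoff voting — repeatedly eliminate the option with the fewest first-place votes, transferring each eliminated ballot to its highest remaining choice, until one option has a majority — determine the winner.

Round 1: Jasper 12, Elmhurst 11, Kenton 6. Kenton has the fewest and is eliminated.
Round 2: Jasper 17, Elmhurst 12. Jasper has a majority.

Jasper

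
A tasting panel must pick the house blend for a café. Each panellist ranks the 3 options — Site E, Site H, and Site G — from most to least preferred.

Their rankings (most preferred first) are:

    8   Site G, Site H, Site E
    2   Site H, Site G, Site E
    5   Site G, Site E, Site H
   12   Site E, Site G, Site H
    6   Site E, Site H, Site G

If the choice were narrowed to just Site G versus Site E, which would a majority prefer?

Ballots ranking Site G above Site E: 8+2+5 = 15.
Ballots ranking Site E above Site G: 12+6 = 18.
Site E wins the head-to-head, 18–15.

Site E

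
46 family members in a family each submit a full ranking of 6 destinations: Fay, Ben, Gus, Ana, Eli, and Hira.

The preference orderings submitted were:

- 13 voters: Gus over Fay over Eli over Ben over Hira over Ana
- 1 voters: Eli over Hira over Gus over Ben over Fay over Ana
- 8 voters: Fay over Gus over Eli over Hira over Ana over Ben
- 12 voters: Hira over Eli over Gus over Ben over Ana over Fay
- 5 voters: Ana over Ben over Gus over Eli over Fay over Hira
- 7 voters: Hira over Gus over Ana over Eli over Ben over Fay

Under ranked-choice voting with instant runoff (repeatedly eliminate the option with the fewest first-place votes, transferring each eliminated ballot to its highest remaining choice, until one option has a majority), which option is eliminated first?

Round 1: Hira 19, Gus 13, Fay 8, Ana 5, Eli 1, Ben 0. Ben has the fewest and is eliminated.
Round 2: Hira 19, Gus 13, Fay 8, Ana 5, Eli 1. Eli has the fewest and is eliminated.
Round 3: Hira 20, Gus 13, Fay 8, Ana 5. Ana has the fewest and is eliminated.
Round 4: Hira 20, Gus 18, Fay 8. Fay has the fewest and is eliminated.
Round 5: Gus 26, Hira 20. Gus has a majority.

Ben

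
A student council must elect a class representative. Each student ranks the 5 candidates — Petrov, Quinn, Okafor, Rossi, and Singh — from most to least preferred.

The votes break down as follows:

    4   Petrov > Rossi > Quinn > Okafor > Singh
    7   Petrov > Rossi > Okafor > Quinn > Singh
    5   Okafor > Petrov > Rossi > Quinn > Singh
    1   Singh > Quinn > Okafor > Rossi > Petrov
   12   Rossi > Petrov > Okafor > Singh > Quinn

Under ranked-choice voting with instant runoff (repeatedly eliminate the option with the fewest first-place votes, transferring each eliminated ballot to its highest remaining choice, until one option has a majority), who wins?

Petrov

Round 1: Rossi 12, Petrov 11, Okafor 5, Singh 1, Quinn 0. Quinn has the fewest and is eliminated.
Round 2: Rossi 12, Petrov 11, Okafor 5, Singh 1. Singh has the fewest and is eliminated.
Round 3: Rossi 12, Petrov 11, Okafor 6. Okafor has the fewest and is eliminated.
Round 4: Petrov 16, Rossi 13. Petrov has a majority.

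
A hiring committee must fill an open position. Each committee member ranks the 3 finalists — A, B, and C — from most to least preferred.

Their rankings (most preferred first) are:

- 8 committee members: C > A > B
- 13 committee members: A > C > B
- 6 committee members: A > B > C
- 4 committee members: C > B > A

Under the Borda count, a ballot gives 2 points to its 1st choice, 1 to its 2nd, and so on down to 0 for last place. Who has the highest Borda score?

A

Borda scores:
  A: 8·1 + 13·2 + 6·2 + 4·0 = 46
  B: 8·0 + 13·0 + 6·1 + 4·1 = 10
  C: 8·2 + 13·1 + 6·0 + 4·2 = 37
A has the highest total.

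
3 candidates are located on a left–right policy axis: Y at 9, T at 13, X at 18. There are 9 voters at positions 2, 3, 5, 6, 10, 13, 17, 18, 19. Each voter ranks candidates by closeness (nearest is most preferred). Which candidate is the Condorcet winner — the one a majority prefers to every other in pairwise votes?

With single-peaked preferences on a line, the Condorcet winner is the candidate closest to the median voter.
The median voter (position 10) is closest to Y at 9.
Check: Y vs T — voters closer to Y: 5 of 9.

Y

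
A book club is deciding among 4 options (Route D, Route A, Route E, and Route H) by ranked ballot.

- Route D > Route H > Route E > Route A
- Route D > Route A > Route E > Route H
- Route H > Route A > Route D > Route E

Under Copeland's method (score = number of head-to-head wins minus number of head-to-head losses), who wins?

Route D

Pairwise results:
  Route D vs Route A: Route D wins 2–1.
  Route D vs Route E: Route D wins 3–0.
  Route D vs Route H: Route D wins 2–1.
  Route A vs Route E: Route A wins 2–1.
  Route A vs Route H: Route H wins 2–1.
  Route E vs Route H: Route H wins 2–1.
Copeland scores (wins − losses):
  Route D: 3 − 0 = 3
  Route A: 1 − 2 = -1
  Route E: 0 − 3 = -3
  Route H: 2 − 1 = 1
Route D has the best Copeland score.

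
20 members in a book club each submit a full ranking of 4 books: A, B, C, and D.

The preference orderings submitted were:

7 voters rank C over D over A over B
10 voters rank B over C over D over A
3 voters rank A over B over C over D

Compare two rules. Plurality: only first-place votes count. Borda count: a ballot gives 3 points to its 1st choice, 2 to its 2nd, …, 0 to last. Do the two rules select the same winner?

Plurality first-place counts: A 3, B 10, C 7, D 0 → B.
Borda totals: A 16, B 36, C 44, D 24 → C.
The two rules disagree: plurality picks B, Borda picks C.

No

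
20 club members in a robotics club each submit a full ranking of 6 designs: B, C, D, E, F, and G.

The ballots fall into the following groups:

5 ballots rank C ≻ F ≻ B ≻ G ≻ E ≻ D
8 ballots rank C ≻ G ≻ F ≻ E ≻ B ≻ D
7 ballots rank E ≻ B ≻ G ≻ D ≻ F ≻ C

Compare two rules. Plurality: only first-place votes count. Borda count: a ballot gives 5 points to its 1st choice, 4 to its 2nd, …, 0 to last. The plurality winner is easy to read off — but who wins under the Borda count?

C

Plurality first-place counts: B 0, C 13, D 0, E 7, F 0, G 0 → C.
Borda totals: B 51, C 65, D 14, E 56, F 51, G 63 → C.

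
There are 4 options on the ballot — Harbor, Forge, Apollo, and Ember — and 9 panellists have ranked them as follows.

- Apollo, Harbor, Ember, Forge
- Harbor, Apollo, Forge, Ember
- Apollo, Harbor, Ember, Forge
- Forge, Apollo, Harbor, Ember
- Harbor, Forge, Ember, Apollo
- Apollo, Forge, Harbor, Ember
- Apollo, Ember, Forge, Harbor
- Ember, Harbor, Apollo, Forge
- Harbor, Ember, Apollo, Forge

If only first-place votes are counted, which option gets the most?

Apollo

First-place vote totals:
  Harbor: 3
  Forge: 1
  Apollo: 4
  Ember: 1
Apollo has the most first-place votes.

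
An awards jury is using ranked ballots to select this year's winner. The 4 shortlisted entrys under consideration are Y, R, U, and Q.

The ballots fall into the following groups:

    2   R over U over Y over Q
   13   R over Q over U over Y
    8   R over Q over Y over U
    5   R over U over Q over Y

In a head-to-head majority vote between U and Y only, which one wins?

U

Ballots ranking U above Y: 2+13+5 = 20.
Ballots ranking Y above U: 8.
U wins the head-to-head, 20–8.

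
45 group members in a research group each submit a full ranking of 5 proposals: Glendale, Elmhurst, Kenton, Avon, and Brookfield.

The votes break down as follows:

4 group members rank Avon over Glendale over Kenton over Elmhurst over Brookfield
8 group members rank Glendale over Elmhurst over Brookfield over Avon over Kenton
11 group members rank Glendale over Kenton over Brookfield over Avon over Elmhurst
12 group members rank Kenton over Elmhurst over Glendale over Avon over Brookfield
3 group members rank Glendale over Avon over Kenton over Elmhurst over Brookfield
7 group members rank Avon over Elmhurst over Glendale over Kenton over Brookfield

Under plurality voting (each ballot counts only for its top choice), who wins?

Glendale

First-place vote totals:
  Glendale: 22
  Elmhurst: 0
  Kenton: 12
  Avon: 11
  Brookfield: 0
Glendale has the most first-place votes.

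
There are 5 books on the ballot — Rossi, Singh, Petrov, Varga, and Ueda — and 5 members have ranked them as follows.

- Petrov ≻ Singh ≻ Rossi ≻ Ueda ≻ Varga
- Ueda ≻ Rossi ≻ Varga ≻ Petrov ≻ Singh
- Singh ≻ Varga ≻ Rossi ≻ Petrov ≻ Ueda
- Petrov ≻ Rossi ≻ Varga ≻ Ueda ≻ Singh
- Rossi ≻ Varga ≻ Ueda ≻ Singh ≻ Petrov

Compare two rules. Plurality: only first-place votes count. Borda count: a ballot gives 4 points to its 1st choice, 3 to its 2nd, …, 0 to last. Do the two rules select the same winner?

Plurality first-place counts: Rossi 1, Singh 1, Petrov 2, Varga 0, Ueda 1 → Petrov.
Borda totals: Rossi 14, Singh 8, Petrov 10, Varga 10, Ueda 8 → Rossi.
The two rules disagree: plurality picks Petrov, Borda picks Rossi.

No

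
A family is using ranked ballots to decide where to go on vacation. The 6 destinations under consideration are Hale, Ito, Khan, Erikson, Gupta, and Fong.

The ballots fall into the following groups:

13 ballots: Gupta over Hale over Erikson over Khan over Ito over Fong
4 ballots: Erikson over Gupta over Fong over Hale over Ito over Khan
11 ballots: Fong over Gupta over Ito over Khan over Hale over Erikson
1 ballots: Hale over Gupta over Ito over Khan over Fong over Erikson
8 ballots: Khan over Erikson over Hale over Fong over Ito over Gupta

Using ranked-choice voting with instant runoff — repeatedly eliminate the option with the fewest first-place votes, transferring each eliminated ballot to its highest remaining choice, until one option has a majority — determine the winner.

Fong

Round 1: Gupta 13, Fong 11, Khan 8, Erikson 4, Hale 1, Ito 0. Ito has the fewest and is eliminated.
Round 2: Gupta 13, Fong 11, Khan 8, Erikson 4, Hale 1. Hale has the fewest and is eliminated.
Round 3: Gupta 14, Fong 11, Khan 8, Erikson 4. Erikson has the fewest and is eliminated.
Round 4: Gupta 18, Fong 11, Khan 8. Khan has the fewest and is eliminated.
Round 5: Fong 19, Gupta 18. Fong has a majority.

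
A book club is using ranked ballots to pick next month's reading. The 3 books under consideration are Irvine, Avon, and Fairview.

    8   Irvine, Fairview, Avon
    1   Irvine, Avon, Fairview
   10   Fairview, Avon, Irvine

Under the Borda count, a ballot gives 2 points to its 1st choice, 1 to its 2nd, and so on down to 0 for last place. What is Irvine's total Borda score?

Borda scores:
  Irvine: 8·2 + 2 + 10·0 = 18
  Avon: 8·0 + 1 + 10·1 = 11
  Fairview: 8·1 + 0 + 10·2 = 28

18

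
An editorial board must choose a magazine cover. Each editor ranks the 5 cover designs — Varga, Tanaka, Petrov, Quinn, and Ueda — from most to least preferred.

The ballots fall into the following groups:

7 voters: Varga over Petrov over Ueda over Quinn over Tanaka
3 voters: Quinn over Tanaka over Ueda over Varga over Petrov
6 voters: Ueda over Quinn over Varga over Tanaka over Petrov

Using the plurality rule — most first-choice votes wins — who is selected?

First-place vote totals:
  Varga: 7
  Tanaka: 0
  Petrov: 0
  Quinn: 3
  Ueda: 6
Varga has the most first-place votes.

Varga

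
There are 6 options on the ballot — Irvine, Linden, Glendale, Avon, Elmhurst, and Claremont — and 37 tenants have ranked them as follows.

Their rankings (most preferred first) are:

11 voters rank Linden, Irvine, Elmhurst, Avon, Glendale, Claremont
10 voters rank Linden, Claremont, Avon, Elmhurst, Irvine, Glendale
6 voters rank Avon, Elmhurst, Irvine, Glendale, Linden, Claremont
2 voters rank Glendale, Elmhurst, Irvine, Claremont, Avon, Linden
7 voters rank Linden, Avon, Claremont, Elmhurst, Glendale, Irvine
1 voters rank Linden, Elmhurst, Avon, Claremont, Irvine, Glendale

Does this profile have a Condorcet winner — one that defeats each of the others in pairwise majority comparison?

Yes

Head-to-head results (37 voters total):
Irvine vs Linden: Linden wins 29–8.
Irvine vs Glendale: Irvine wins 28–9.
Irvine vs Avon: Avon wins 24–13.
Irvine vs Elmhurst: Elmhurst wins 26–11.
Irvine vs Claremont: Irvine wins 19–18.
Linden vs Glendale: Linden wins 29–8.
Linden vs Avon: Linden wins 29–8.
Linden vs Elmhurst: Linden wins 29–8.
Linden vs Claremont: Linden wins 35–2.
Glendale vs Avon: Avon wins 35–2.
Glendale vs Elmhurst: Elmhurst wins 35–2.
Glendale vs Claremont: Glendale wins 19–18.
Avon vs Elmhurst: Avon wins 23–14.
Avon vs Claremont: Avon wins 25–12.
Elmhurst vs Claremont: Elmhurst wins 20–17.
Linden beats each rival — Irvine (29–8), Glendale (29–8), Avon (29–8), Elmhurst (29–8), Claremont (35–2) — so Linden is the Condorcet winner.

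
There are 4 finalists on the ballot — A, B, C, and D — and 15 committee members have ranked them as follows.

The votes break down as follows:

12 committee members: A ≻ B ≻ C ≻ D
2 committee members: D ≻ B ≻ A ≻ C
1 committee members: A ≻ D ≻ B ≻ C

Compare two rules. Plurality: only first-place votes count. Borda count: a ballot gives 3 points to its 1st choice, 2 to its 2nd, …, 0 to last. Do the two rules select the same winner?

Yes

Plurality first-place counts: A 13, B 0, C 0, D 2 → A.
Borda totals: A 41, B 29, C 12, D 8 → A.
The two rules agree on A.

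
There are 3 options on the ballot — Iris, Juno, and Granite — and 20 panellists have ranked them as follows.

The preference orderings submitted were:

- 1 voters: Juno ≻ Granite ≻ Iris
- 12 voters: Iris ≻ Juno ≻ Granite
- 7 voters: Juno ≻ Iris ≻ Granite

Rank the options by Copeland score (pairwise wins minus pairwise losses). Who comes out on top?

Pairwise results:
  Iris vs Juno: Iris wins 12–8.
  Iris vs Granite: Iris wins 19–1.
  Juno vs Granite: Juno wins 20–0.
Copeland scores (wins − losses):
  Iris: 2 − 0 = 2
  Juno: 1 − 1 = 0
  Granite: 0 − 2 = -2
Iris has the best Copeland score.

Iris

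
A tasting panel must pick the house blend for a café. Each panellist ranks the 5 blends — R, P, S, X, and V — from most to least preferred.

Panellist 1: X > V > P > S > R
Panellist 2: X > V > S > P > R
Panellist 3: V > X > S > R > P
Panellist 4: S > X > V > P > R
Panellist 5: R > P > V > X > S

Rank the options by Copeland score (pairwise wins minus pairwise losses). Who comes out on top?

X

Pairwise results:
  R vs P: P wins 3–2.
  R vs S: S wins 4–1.
  R vs X: X wins 4–1.
  R vs V: V wins 4–1.
  P vs S: S wins 3–2.
  P vs X: X wins 4–1.
  P vs V: V wins 4–1.
  S vs X: X wins 4–1.
  S vs V: V wins 4–1.
  X vs V: X wins 3–2.
Copeland scores (wins − losses):
  R: 0 − 4 = -4
  P: 1 − 3 = -2
  S: 2 − 2 = 0
  X: 4 − 0 = 4
  V: 3 − 1 = 2
X has the best Copeland score.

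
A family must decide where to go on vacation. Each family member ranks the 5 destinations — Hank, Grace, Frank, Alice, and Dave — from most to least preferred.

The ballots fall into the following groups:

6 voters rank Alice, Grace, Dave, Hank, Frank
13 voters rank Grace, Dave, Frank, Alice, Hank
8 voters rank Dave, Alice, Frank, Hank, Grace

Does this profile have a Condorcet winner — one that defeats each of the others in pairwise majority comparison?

No

Head-to-head results (27 voters total):
Hank vs Grace: Grace wins 19–8.
Hank vs Frank: Frank wins 21–6.
Hank vs Alice: Alice wins 27–0.
Hank vs Dave: Dave wins 27–0.
Grace vs Frank: Grace wins 19–8.
Grace vs Alice: Alice wins 14–13.
Grace vs Dave: Grace wins 19–8.
Frank vs Alice: Alice wins 14–13.
Frank vs Dave: Dave wins 27–0.
Alice vs Dave: Dave wins 21–6.
No candidate beats all others: Grace beats Dave beats Alice beats Grace, a majority cycle.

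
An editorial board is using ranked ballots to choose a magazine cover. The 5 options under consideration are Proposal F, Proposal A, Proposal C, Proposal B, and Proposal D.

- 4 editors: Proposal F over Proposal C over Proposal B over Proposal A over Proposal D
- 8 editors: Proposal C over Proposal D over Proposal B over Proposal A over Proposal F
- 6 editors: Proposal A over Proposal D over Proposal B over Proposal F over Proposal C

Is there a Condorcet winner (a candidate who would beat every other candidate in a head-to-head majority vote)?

Head-to-head results (18 voters total):
Proposal F vs Proposal A: Proposal A wins 14–4.
Proposal F vs Proposal C: Proposal F wins 10–8.
Proposal F vs Proposal B: Proposal B wins 14–4.
Proposal F vs Proposal D: Proposal D wins 14–4.
Proposal A vs Proposal C: Proposal C wins 12–6.
Proposal A vs Proposal B: Proposal B wins 12–6.
Proposal A vs Proposal D: Proposal A wins 10–8.
Proposal C vs Proposal B: Proposal C wins 12–6.
Proposal C vs Proposal D: Proposal C wins 12–6.
Proposal B vs Proposal D: Proposal D wins 14–4.
No candidate beats all others: Proposal F beats Proposal C beats Proposal A beats Proposal F, a majority cycle.

No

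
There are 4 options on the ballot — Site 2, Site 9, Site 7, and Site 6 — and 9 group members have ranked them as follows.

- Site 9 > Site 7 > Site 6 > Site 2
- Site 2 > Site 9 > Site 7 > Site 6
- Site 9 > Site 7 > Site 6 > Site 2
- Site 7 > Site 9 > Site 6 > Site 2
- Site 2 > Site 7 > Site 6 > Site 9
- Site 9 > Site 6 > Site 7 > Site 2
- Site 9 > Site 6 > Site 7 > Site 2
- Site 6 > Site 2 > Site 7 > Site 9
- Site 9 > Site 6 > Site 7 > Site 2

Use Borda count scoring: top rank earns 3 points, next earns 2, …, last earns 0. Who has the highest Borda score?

Borda scores:
  Site 2: 0 + 3 + 0 + 0 + 3 + 0 + 0 + 2 + 0 = 8
  Site 9: 3 + 2 + 3 + 2 + 0 + 3 + 3 + 0 + 3 = 19
  Site 7: 2 + 1 + 2 + 3 + 2 + 1 + 1 + 1 + 1 = 14
  Site 6: 1 + 0 + 1 + 1 + 1 + 2 + 2 + 3 + 2 = 13
Site 9 has the highest total.

Site 9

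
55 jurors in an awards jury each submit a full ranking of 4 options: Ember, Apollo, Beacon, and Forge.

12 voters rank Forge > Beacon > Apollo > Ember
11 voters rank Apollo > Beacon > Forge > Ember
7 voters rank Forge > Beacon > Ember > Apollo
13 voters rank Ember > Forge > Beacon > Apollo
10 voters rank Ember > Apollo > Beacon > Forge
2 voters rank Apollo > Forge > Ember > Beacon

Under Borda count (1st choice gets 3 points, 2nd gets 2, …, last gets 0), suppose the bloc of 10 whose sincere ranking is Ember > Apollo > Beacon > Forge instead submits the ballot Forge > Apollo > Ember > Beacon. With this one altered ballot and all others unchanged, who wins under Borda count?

Borda totals with the altered ballot: Ember 58, Apollo 71, Beacon 73, Forge 128.
The winner is unchanged: still Forge.

Forge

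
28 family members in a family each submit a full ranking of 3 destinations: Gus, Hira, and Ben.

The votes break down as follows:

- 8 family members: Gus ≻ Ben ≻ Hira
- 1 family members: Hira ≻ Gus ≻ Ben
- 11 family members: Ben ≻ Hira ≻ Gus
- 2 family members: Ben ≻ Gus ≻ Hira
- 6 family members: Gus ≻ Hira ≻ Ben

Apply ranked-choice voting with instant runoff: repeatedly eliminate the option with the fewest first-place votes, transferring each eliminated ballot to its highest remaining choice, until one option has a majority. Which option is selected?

Gus

Round 1: Gus 14, Ben 13, Hira 1. Hira has the fewest and is eliminated.
Round 2: Gus 15, Ben 13. Gus has a majority.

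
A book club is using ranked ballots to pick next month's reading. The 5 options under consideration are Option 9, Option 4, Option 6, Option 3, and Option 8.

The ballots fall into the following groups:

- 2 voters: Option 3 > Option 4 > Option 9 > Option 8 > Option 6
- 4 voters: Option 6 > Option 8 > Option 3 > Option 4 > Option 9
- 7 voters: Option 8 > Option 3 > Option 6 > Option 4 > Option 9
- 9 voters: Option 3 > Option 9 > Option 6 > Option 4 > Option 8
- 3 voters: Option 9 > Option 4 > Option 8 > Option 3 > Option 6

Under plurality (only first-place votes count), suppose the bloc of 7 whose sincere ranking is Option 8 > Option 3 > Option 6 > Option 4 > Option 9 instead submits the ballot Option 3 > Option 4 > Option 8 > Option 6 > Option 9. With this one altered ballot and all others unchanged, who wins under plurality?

First-place totals with the altered ballot: Option 9 3, Option 4 0, Option 6 4, Option 3 18, Option 8 0.
The winner is unchanged: still Option 3.

Option 3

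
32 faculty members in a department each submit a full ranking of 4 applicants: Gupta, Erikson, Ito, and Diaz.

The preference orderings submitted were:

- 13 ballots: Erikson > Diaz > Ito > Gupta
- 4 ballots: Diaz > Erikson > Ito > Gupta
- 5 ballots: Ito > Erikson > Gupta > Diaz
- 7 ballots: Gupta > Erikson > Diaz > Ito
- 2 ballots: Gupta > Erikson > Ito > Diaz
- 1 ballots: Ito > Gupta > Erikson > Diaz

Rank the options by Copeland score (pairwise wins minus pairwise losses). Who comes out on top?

Pairwise results:
  Gupta vs Erikson: Erikson wins 22–10.
  Gupta vs Ito: Ito wins 23–9.
  Gupta vs Diaz: Diaz wins 17–15.
  Erikson vs Ito: Erikson wins 26–6.
  Erikson vs Diaz: Erikson wins 28–4.
  Ito vs Diaz: Diaz wins 24–8.
Copeland scores (wins − losses):
  Gupta: 0 − 3 = -3
  Erikson: 3 − 0 = 3
  Ito: 1 − 2 = -1
  Diaz: 2 − 1 = 1
Erikson has the best Copeland score.

Erikson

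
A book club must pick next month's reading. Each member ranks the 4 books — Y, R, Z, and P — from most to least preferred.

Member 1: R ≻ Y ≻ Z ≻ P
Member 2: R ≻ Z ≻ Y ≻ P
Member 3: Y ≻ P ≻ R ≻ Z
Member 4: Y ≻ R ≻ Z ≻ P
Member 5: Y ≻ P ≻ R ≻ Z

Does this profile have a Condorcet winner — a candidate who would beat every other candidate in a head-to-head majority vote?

Yes

Head-to-head results (5 voters total):
Y vs R: Y wins 3–2.
Y vs Z: Y wins 4–1.
Y vs P: Y wins 5–0.
R vs Z: R wins 5–0.
R vs P: R wins 3–2.
Z vs P: Z wins 3–2.
Y beats each rival — R (3–2), Z (4–1), P (5–0) — so Y is the Condorcet winner.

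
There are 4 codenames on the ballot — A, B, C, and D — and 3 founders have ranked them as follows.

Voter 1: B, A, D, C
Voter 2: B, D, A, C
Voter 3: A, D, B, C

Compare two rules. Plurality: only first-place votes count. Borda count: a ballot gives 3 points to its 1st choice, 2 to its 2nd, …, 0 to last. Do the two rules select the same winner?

Yes

Plurality first-place counts: A 1, B 2, C 0, D 0 → B.
Borda totals: A 6, B 7, C 0, D 5 → B.
The two rules agree on B.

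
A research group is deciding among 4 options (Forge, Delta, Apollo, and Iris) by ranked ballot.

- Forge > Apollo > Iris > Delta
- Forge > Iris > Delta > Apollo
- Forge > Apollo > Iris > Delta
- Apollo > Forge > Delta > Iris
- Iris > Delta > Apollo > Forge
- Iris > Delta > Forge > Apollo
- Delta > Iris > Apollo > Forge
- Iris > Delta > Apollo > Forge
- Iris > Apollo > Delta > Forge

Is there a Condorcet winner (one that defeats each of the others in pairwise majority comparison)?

Yes

Head-to-head results (9 voters total):
Forge vs Delta: Delta wins 5–4.
Forge vs Apollo: Apollo wins 5–4.
Forge vs Iris: Iris wins 5–4.
Delta vs Apollo: Delta wins 5–4.
Delta vs Iris: Iris wins 7–2.
Apollo vs Iris: Iris wins 6–3.
Iris beats each rival — Forge (5–4), Delta (7–2), Apollo (6–3) — so Iris is the Condorcet winner.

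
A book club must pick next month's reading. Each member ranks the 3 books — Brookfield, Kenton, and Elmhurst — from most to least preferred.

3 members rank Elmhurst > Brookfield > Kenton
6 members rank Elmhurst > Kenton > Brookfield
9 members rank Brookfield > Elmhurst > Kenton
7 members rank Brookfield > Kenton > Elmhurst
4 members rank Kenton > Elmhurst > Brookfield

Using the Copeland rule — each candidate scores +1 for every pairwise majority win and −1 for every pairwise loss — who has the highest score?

Pairwise results:
  Brookfield vs Kenton: Brookfield wins 19–10.
  Brookfield vs Elmhurst: Brookfield wins 16–13.
  Kenton vs Elmhurst: Elmhurst wins 18–11.
Copeland scores (wins − losses):
  Brookfield: 2 − 0 = 2
  Kenton: 0 − 2 = -2
  Elmhurst: 1 − 1 = 0
Brookfield has the best Copeland score.

Brookfield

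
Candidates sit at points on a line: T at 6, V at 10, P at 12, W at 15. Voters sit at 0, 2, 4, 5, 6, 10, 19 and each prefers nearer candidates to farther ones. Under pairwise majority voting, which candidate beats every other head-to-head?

T

With single-peaked preferences on a line, the Condorcet winner is the candidate closest to the median voter.
The median voter (position 5) is closest to T at 6.
Check: T vs V — voters closer to T: 5 of 7.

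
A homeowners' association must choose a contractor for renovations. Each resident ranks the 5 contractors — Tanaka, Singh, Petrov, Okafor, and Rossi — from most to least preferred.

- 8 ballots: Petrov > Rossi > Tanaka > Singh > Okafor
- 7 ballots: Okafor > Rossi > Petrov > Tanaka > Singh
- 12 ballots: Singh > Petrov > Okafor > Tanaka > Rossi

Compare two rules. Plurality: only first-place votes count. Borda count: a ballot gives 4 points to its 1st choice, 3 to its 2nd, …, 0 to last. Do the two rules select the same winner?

Plurality first-place counts: Tanaka 0, Singh 12, Petrov 8, Okafor 7, Rossi 0 → Singh.
Borda totals: Tanaka 35, Singh 56, Petrov 82, Okafor 52, Rossi 45 → Petrov.
The two rules disagree: plurality picks Singh, Borda picks Petrov.

No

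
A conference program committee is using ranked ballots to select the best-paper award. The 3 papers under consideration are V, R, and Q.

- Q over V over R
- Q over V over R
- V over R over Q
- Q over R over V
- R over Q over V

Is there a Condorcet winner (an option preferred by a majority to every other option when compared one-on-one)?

Yes

Head-to-head results (5 voters total):
V vs R: V wins 3–2.
V vs Q: Q wins 4–1.
R vs Q: Q wins 3–2.
Q beats each rival — V (4–1), R (3–2) — so Q is the Condorcet winner.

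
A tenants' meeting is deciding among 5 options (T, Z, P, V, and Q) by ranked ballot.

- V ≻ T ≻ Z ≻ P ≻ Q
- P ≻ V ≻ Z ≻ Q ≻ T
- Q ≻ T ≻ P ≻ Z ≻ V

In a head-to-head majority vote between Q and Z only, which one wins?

Ballots ranking Q above Z: 1.
Ballots ranking Z above Q: 2.
Z wins the head-to-head, 2–1.

Z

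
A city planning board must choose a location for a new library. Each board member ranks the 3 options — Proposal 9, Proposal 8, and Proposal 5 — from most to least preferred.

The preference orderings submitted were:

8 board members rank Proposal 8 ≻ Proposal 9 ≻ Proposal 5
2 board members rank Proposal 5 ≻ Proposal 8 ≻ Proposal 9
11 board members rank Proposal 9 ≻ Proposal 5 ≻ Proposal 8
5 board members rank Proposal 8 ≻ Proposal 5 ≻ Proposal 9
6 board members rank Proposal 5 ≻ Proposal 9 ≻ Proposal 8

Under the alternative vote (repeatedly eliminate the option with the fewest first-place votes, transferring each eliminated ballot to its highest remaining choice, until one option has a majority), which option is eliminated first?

Round 1: Proposal 8 13, Proposal 9 11, Proposal 5 8. Proposal 5 has the fewest and is eliminated.
Round 2: Proposal 9 17, Proposal 8 15. Proposal 9 has a majority.

Proposal 5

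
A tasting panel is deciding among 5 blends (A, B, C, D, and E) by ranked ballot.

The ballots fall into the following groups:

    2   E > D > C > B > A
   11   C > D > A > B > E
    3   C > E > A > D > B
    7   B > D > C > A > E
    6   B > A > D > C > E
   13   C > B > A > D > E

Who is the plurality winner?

C

First-place vote totals:
  A: 0
  B: 13
  C: 27
  D: 0
  E: 2
C has the most first-place votes.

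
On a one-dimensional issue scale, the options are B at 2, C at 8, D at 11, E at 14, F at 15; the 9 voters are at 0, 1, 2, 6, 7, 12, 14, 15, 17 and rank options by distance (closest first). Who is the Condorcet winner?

With single-peaked preferences on a line, the Condorcet winner is the candidate closest to the median voter.
The median voter (position 7) is closest to C at 8.
Check: C vs E — voters closer to C: 5 of 9.

C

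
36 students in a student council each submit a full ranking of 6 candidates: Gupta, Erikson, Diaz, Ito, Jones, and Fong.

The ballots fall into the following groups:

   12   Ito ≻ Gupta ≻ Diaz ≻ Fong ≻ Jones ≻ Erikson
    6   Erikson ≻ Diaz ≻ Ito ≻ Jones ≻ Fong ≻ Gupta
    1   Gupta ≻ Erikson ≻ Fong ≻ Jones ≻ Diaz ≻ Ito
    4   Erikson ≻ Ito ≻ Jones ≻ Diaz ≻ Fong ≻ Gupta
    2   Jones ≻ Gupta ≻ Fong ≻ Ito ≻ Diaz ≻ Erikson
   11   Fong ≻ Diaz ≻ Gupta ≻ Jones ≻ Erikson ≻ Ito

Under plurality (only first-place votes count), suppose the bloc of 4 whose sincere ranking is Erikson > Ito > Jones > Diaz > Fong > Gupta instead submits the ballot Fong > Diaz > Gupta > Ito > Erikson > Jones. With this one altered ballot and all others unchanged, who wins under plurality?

First-place totals with the altered ballot: Gupta 1, Erikson 6, Diaz 0, Ito 12, Jones 2, Fong 15.
The switch changes the winner from Ito to Fong.

Fong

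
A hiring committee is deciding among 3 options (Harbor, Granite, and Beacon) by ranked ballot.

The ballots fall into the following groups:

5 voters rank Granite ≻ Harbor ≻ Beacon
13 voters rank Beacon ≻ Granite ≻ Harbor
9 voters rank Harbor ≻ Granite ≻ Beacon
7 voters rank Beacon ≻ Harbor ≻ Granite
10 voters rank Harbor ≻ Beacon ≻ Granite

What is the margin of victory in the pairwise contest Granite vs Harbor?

Ballots ranking Granite above Harbor: 5+13 = 18.
Ballots ranking Harbor above Granite: 9+7+10 = 26.
Harbor wins 26–18, a margin of 8.

8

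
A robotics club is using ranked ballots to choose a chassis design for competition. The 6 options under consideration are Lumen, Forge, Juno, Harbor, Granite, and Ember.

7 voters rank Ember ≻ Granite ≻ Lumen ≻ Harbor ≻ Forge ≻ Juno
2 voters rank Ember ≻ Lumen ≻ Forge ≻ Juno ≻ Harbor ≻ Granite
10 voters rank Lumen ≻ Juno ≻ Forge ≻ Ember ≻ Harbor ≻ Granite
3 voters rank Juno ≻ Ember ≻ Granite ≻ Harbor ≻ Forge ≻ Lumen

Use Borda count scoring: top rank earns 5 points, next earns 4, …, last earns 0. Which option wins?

Borda scores:
  Lumen: 7·3 + 2·4 + 10·5 + 3·0 = 79
  Forge: 7·1 + 2·3 + 10·3 + 3·1 = 46
  Juno: 7·0 + 2·2 + 10·4 + 3·5 = 59
  Harbor: 7·2 + 2·1 + 10·1 + 3·2 = 32
  Granite: 7·4 + 2·0 + 10·0 + 3·3 = 37
  Ember: 7·5 + 2·5 + 10·2 + 3·4 = 77
Lumen has the highest total.

Lumen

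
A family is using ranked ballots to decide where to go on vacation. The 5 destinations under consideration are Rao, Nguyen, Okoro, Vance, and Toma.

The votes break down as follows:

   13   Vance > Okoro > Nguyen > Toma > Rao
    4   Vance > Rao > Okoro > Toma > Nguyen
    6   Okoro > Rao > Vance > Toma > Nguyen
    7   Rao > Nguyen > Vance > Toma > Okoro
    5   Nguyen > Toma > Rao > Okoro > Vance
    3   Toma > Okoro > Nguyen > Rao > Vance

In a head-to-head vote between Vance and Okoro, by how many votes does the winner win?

Ballots ranking Vance above Okoro: 13+4+7 = 24.
Ballots ranking Okoro above Vance: 6+5+3 = 14.
Vance wins 24–14, a margin of 10.

10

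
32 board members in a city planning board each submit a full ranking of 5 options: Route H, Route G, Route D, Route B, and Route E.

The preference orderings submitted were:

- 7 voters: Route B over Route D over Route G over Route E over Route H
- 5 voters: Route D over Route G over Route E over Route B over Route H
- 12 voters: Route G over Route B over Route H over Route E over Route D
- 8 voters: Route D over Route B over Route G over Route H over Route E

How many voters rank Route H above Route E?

Ballots ranking Route H above Route E: 12+8 = 20.
Ballots ranking Route E above Route H: 7+5 = 12.
So 20 of 32 voters prefer Route H to Route E.

20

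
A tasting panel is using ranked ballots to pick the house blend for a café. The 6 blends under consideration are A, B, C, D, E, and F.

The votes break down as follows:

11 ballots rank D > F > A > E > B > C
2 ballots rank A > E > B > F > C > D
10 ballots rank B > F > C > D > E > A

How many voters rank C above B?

0

Ballots ranking C above B: 0.
Ballots ranking B above C: 11+2+10 = 23.
So 0 of 23 voters prefer C to B.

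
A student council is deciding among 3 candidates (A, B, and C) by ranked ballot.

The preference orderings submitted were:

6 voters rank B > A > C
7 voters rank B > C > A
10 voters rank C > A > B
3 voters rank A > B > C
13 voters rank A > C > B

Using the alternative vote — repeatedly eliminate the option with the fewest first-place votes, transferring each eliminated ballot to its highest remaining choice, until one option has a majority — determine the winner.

Round 1: A 16, B 13, C 10. C has the fewest and is eliminated.
Round 2: A 26, B 13. A has a majority.

A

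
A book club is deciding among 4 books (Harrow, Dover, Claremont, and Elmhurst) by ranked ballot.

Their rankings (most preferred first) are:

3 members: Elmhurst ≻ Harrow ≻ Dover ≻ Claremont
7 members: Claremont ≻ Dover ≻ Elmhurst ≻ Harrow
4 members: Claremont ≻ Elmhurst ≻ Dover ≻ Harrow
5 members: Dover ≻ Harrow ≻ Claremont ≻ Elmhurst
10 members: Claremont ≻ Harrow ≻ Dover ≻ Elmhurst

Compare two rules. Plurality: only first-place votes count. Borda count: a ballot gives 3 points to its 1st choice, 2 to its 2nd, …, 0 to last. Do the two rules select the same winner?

Plurality first-place counts: Harrow 0, Dover 5, Claremont 21, Elmhurst 3 → Claremont.
Borda totals: Harrow 36, Dover 46, Claremont 68, Elmhurst 24 → Claremont.
The two rules agree on Claremont.

Yes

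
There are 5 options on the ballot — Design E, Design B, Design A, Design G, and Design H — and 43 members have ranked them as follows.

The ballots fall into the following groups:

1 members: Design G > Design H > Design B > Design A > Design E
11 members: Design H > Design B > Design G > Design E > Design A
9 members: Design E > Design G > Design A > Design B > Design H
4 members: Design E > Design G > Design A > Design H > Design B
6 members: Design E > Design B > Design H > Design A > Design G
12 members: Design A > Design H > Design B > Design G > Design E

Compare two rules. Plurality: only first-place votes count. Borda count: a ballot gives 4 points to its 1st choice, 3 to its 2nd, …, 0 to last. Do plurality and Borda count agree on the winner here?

Plurality first-place counts: Design E 19, Design B 0, Design A 12, Design G 1, Design H 11 → Design E.
Borda totals: Design E 87, Design B 86, Design A 81, Design G 77, Design H 99 → Design H.
The two rules disagree: plurality picks Design E, Borda picks Design H.

No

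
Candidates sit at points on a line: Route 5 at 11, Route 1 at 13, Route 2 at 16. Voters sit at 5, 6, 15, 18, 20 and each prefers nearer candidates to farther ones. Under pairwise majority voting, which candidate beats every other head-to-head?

Route 2

With single-peaked preferences on a line, the Condorcet winner is the candidate closest to the median voter.
The median voter (position 15) is closest to Route 2 at 16.
Check: Route 2 vs Route 1 — voters closer to Route 2: 3 of 5.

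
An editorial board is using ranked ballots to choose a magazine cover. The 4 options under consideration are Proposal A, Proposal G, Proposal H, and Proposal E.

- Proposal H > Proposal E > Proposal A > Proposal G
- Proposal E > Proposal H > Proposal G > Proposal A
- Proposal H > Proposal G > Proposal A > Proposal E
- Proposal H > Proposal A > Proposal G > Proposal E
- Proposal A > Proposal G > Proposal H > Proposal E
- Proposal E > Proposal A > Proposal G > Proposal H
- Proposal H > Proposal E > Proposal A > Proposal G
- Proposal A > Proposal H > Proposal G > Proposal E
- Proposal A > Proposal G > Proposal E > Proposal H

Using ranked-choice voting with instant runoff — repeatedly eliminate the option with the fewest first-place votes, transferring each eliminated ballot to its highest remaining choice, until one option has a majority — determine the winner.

Round 1: Proposal H 4, Proposal A 3, Proposal E 2, Proposal G 0. Proposal G has the fewest and is eliminated.
Round 2: Proposal H 4, Proposal A 3, Proposal E 2. Proposal E has the fewest and is eliminated.
Round 3: Proposal H 5, Proposal A 4. Proposal H has a majority.

Proposal H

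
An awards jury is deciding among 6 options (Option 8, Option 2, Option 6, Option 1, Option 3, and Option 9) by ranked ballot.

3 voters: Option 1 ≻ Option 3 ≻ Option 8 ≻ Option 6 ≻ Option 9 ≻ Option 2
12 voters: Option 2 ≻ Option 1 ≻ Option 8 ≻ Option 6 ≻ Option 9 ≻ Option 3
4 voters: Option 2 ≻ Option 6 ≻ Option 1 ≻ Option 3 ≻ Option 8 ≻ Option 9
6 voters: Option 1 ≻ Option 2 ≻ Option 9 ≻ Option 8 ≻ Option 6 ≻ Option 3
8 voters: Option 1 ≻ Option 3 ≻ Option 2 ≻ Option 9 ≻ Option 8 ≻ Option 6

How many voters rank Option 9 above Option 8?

Ballots ranking Option 9 above Option 8: 6+8 = 14.
Ballots ranking Option 8 above Option 9: 3+12+4 = 19.
So 14 of 33 voters prefer Option 9 to Option 8.

14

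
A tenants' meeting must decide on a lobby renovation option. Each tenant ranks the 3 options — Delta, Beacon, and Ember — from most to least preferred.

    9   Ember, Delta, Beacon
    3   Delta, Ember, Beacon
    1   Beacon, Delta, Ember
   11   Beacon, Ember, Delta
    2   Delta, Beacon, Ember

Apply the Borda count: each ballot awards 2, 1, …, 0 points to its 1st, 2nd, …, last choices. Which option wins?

Borda scores:
  Delta: 9·1 + 3·2 + 1 + 11·0 + 2·2 = 20
  Beacon: 9·0 + 3·0 + 2 + 11·2 + 2·1 = 26
  Ember: 9·2 + 3·1 + 0 + 11·1 + 2·0 = 32
Ember has the highest total.

Ember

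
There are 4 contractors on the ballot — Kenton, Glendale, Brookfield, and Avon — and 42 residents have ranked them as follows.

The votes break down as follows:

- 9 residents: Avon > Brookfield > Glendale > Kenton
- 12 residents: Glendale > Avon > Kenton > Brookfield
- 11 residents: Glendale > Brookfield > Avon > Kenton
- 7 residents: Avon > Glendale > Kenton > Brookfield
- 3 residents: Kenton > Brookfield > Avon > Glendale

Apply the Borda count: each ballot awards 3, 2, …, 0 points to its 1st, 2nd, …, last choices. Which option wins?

Glendale

Borda scores:
  Kenton: 9·0 + 12·1 + 11·0 + 7·1 + 3·3 = 28
  Glendale: 9·1 + 12·3 + 11·3 + 7·2 + 3·0 = 92
  Brookfield: 9·2 + 12·0 + 11·2 + 7·0 + 3·2 = 46
  Avon: 9·3 + 12·2 + 11·1 + 7·3 + 3·1 = 86
Glendale has the highest total.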